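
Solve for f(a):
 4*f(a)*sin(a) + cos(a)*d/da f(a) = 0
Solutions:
 f(a) = C1*cos(a)^4


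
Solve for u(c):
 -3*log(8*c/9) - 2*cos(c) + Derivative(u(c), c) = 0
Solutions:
 u(c) = C1 + 3*c*log(c) - 6*c*log(3) - 3*c + 9*c*log(2) + 2*sin(c)


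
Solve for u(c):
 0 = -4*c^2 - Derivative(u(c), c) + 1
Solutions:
 u(c) = C1 - 4*c^3/3 + c


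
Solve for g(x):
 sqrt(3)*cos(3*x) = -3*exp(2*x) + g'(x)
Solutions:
 g(x) = C1 + 3*exp(2*x)/2 + sqrt(3)*sin(3*x)/3


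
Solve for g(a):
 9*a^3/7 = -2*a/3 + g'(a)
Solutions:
 g(a) = C1 + 9*a^4/28 + a^2/3


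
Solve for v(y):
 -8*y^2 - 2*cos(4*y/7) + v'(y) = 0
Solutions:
 v(y) = C1 + 8*y^3/3 + 7*sin(4*y/7)/2


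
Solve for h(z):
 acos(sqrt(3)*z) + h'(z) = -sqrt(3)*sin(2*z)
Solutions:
 h(z) = C1 - z*acos(sqrt(3)*z) + sqrt(3)*sqrt(1 - 3*z^2)/3 + sqrt(3)*cos(2*z)/2


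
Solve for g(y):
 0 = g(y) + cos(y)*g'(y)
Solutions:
 g(y) = C1*sqrt(sin(y) - 1)/sqrt(sin(y) + 1)


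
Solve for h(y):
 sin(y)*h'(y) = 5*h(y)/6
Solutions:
 h(y) = C1*(cos(y) - 1)^(5/12)/(cos(y) + 1)^(5/12)


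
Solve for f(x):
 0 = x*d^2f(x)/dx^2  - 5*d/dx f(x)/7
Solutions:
 f(x) = C1 + C2*x^(12/7)


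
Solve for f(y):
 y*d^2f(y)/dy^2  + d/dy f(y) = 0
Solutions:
 f(y) = C1 + C2*log(y)


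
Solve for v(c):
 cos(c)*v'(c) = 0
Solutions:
 v(c) = C1


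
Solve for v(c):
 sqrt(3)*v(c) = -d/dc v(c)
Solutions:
 v(c) = C1*exp(-sqrt(3)*c)


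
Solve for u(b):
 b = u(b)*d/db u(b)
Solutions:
 u(b) = -sqrt(C1 + b^2)
 u(b) = sqrt(C1 + b^2)


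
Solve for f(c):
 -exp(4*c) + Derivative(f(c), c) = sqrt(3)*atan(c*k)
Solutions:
 f(c) = C1 + sqrt(3)*Piecewise((c*atan(c*k) - log(c^2*k^2 + 1)/(2*k), Ne(k, 0)), (0, True)) + exp(4*c)/4


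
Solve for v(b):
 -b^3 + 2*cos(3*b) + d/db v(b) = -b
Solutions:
 v(b) = C1 + b^4/4 - b^2/2 - 2*sin(3*b)/3


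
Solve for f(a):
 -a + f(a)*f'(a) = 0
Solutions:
 f(a) = -sqrt(C1 + a^2)
 f(a) = sqrt(C1 + a^2)


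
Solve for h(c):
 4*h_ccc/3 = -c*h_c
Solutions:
 h(c) = C1 + Integral(C2*airyai(-6^(1/3)*c/2) + C3*airybi(-6^(1/3)*c/2), c)


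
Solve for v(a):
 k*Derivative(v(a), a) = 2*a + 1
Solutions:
 v(a) = C1 + a^2/k + a/k


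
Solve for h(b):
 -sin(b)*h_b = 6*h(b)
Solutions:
 h(b) = C1*(cos(b)^3 + 3*cos(b)^2 + 3*cos(b) + 1)/(cos(b)^3 - 3*cos(b)^2 + 3*cos(b) - 1)


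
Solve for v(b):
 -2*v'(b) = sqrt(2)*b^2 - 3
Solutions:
 v(b) = C1 - sqrt(2)*b^3/6 + 3*b/2


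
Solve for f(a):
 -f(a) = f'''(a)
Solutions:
 f(a) = C3*exp(-a) + (C1*sin(sqrt(3)*a/2) + C2*cos(sqrt(3)*a/2))*exp(a/2)


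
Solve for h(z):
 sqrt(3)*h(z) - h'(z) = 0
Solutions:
 h(z) = C1*exp(sqrt(3)*z)


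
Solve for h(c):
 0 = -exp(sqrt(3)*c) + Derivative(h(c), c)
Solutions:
 h(c) = C1 + sqrt(3)*exp(sqrt(3)*c)/3


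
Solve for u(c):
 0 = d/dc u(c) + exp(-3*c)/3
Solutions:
 u(c) = C1 + exp(-3*c)/9


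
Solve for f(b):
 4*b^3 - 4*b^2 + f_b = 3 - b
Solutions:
 f(b) = C1 - b^4 + 4*b^3/3 - b^2/2 + 3*b


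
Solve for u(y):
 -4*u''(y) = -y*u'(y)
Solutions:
 u(y) = C1 + C2*erfi(sqrt(2)*y/4)


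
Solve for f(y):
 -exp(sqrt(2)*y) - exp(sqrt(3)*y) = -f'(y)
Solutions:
 f(y) = C1 + sqrt(2)*exp(sqrt(2)*y)/2 + sqrt(3)*exp(sqrt(3)*y)/3


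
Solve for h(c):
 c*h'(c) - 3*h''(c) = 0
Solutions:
 h(c) = C1 + C2*erfi(sqrt(6)*c/6)


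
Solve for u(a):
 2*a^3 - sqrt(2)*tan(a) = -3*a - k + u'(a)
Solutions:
 u(a) = C1 + a^4/2 + 3*a^2/2 + a*k + sqrt(2)*log(cos(a))


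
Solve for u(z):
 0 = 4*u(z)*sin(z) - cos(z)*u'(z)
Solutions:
 u(z) = C1/cos(z)^4


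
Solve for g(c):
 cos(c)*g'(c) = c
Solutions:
 g(c) = C1 + Integral(c/cos(c), c)


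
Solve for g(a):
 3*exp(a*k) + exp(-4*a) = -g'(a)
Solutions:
 g(a) = C1 + exp(-4*a)/4 - 3*exp(a*k)/k


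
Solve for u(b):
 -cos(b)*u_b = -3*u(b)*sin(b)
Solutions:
 u(b) = C1/cos(b)^3


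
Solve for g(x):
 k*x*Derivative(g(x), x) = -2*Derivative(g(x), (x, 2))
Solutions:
 g(x) = Piecewise((-sqrt(pi)*C1*erf(sqrt(k)*x/2)/sqrt(k) - C2, (k > 0) | (k < 0)), (-C1*x - C2, True))


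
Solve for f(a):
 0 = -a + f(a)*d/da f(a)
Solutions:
 f(a) = -sqrt(C1 + a^2)
 f(a) = sqrt(C1 + a^2)


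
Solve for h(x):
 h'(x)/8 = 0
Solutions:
 h(x) = C1


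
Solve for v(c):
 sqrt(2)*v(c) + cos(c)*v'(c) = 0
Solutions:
 v(c) = C1*(sin(c) - 1)^(sqrt(2)/2)/(sin(c) + 1)^(sqrt(2)/2)


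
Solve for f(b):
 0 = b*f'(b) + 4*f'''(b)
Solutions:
 f(b) = C1 + Integral(C2*airyai(-2^(1/3)*b/2) + C3*airybi(-2^(1/3)*b/2), b)


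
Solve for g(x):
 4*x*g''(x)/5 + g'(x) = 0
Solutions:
 g(x) = C1 + C2/x^(1/4)


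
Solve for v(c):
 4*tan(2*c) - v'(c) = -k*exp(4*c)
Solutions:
 v(c) = C1 + k*exp(4*c)/4 - 2*log(cos(2*c))


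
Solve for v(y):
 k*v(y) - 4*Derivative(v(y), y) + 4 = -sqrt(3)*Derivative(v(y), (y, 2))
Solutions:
 v(y) = C1*exp(sqrt(3)*y*(2 - sqrt(-sqrt(3)*k + 4))/3) + C2*exp(sqrt(3)*y*(sqrt(-sqrt(3)*k + 4) + 2)/3) - 4/k


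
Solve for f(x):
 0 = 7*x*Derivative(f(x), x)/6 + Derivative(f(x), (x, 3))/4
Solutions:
 f(x) = C1 + Integral(C2*airyai(-14^(1/3)*3^(2/3)*x/3) + C3*airybi(-14^(1/3)*3^(2/3)*x/3), x)


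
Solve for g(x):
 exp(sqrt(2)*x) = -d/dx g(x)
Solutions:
 g(x) = C1 - sqrt(2)*exp(sqrt(2)*x)/2


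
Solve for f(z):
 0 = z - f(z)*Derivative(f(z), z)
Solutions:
 f(z) = -sqrt(C1 + z^2)
 f(z) = sqrt(C1 + z^2)


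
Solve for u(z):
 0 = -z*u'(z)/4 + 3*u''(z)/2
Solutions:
 u(z) = C1 + C2*erfi(sqrt(3)*z/6)


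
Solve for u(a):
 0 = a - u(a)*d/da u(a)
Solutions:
 u(a) = -sqrt(C1 + a^2)
 u(a) = sqrt(C1 + a^2)


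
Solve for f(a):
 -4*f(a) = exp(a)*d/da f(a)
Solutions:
 f(a) = C1*exp(4*exp(-a))


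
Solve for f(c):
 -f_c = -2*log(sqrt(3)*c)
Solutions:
 f(c) = C1 + 2*c*log(c) - 2*c + c*log(3)


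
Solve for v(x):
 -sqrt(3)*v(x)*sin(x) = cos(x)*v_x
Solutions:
 v(x) = C1*cos(x)^(sqrt(3))


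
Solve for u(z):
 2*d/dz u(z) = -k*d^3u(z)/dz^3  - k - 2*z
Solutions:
 u(z) = C1 + C2*exp(-sqrt(2)*z*sqrt(-1/k)) + C3*exp(sqrt(2)*z*sqrt(-1/k)) - k*z/2 - z^2/2


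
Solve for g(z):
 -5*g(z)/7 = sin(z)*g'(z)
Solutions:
 g(z) = C1*(cos(z) + 1)^(5/14)/(cos(z) - 1)^(5/14)


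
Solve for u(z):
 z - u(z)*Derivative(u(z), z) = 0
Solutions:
 u(z) = -sqrt(C1 + z^2)
 u(z) = sqrt(C1 + z^2)


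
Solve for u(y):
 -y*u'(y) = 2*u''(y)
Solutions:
 u(y) = C1 + C2*erf(y/2)


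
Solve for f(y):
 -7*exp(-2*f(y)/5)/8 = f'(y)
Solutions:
 f(y) = 5*log(-sqrt(C1 - 7*y)) - 5*log(10) + 5*log(5)/2
 f(y) = 5*log(C1 - 7*y)/2 - 5*log(10) + 5*log(5)/2


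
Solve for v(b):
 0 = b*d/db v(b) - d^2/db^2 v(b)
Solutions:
 v(b) = C1 + C2*erfi(sqrt(2)*b/2)


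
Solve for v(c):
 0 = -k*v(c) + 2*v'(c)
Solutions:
 v(c) = C1*exp(c*k/2)


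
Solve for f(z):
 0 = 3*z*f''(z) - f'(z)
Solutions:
 f(z) = C1 + C2*z^(4/3)


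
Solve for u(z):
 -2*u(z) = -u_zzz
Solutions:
 u(z) = C3*exp(2^(1/3)*z) + (C1*sin(2^(1/3)*sqrt(3)*z/2) + C2*cos(2^(1/3)*sqrt(3)*z/2))*exp(-2^(1/3)*z/2)


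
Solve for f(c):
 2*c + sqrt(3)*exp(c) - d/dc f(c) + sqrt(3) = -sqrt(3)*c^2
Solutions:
 f(c) = C1 + sqrt(3)*c^3/3 + c^2 + sqrt(3)*c + sqrt(3)*exp(c)


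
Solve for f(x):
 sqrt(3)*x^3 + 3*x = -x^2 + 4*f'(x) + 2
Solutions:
 f(x) = C1 + sqrt(3)*x^4/16 + x^3/12 + 3*x^2/8 - x/2


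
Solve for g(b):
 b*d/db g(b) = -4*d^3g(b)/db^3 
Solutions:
 g(b) = C1 + Integral(C2*airyai(-2^(1/3)*b/2) + C3*airybi(-2^(1/3)*b/2), b)


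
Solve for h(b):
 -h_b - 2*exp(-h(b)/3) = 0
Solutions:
 h(b) = 3*log(C1 - 2*b/3)


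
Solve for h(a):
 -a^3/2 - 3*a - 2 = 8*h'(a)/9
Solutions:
 h(a) = C1 - 9*a^4/64 - 27*a^2/16 - 9*a/4


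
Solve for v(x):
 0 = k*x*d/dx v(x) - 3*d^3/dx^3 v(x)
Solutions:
 v(x) = C1 + Integral(C2*airyai(3^(2/3)*k^(1/3)*x/3) + C3*airybi(3^(2/3)*k^(1/3)*x/3), x)


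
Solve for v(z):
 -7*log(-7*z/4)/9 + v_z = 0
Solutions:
 v(z) = C1 + 7*z*log(-z)/9 + 7*z*(-2*log(2) - 1 + log(7))/9


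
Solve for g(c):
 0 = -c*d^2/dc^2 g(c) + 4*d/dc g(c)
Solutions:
 g(c) = C1 + C2*c^5


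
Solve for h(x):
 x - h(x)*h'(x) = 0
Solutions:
 h(x) = -sqrt(C1 + x^2)
 h(x) = sqrt(C1 + x^2)


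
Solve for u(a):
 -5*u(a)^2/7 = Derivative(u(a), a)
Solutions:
 u(a) = 7/(C1 + 5*a)


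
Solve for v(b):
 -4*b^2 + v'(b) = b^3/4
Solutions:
 v(b) = C1 + b^4/16 + 4*b^3/3


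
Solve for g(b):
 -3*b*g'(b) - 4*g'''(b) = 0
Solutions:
 g(b) = C1 + Integral(C2*airyai(-6^(1/3)*b/2) + C3*airybi(-6^(1/3)*b/2), b)


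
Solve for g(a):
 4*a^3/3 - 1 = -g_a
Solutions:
 g(a) = C1 - a^4/3 + a


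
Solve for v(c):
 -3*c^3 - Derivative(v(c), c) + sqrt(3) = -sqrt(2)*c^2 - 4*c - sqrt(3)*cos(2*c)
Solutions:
 v(c) = C1 - 3*c^4/4 + sqrt(2)*c^3/3 + 2*c^2 + sqrt(3)*(c + sin(c)*cos(c))


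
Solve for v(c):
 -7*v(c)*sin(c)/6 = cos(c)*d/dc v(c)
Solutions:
 v(c) = C1*cos(c)^(7/6)


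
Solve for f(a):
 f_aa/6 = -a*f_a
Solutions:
 f(a) = C1 + C2*erf(sqrt(3)*a)


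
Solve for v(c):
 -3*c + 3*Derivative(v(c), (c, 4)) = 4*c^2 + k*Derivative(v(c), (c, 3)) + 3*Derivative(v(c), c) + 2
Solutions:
 v(c) = C1 + C2*exp(c*(-2*2^(1/3)*k^2/(-2*k^3 + sqrt(-4*k^6 + (2*k^3 + 729)^2) - 729)^(1/3) + 2*k - 2^(2/3)*(-2*k^3 + sqrt(-4*k^6 + (2*k^3 + 729)^2) - 729)^(1/3))/18) + C3*exp(c*(-8*2^(1/3)*k^2/((-1 + sqrt(3)*I)*(-2*k^3 + sqrt(-4*k^6 + (2*k^3 + 729)^2) - 729)^(1/3)) + 4*k + 2^(2/3)*(-2*k^3 + sqrt(-4*k^6 + (2*k^3 + 729)^2) - 729)^(1/3) - 2^(2/3)*sqrt(3)*I*(-2*k^3 + sqrt(-4*k^6 + (2*k^3 + 729)^2) - 729)^(1/3))/36) + C4*exp(c*(8*2^(1/3)*k^2/((1 + sqrt(3)*I)*(-2*k^3 + sqrt(-4*k^6 + (2*k^3 + 729)^2) - 729)^(1/3)) + 4*k + 2^(2/3)*(-2*k^3 + sqrt(-4*k^6 + (2*k^3 + 729)^2) - 729)^(1/3) + 2^(2/3)*sqrt(3)*I*(-2*k^3 + sqrt(-4*k^6 + (2*k^3 + 729)^2) - 729)^(1/3))/36) - 4*c^3/9 - c^2/2 + 8*c*k/9 - 2*c/3


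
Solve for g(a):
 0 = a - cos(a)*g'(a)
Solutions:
 g(a) = C1 + Integral(a/cos(a), a)


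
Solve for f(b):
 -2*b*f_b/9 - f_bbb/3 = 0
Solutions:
 f(b) = C1 + Integral(C2*airyai(-2^(1/3)*3^(2/3)*b/3) + C3*airybi(-2^(1/3)*3^(2/3)*b/3), b)


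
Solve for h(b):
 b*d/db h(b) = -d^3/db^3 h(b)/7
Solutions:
 h(b) = C1 + Integral(C2*airyai(-7^(1/3)*b) + C3*airybi(-7^(1/3)*b), b)


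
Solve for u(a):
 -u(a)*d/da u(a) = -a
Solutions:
 u(a) = -sqrt(C1 + a^2)
 u(a) = sqrt(C1 + a^2)


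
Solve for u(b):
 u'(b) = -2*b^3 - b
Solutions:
 u(b) = C1 - b^4/2 - b^2/2


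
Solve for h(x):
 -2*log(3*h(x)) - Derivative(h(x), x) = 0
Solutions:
 Integral(1/(log(_y) + log(3)), (_y, h(x)))/2 = C1 - x


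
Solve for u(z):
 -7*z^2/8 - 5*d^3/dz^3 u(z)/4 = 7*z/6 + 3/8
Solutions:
 u(z) = C1 + C2*z + C3*z^2 - 7*z^5/600 - 7*z^4/180 - z^3/20


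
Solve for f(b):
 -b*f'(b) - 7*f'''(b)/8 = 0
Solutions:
 f(b) = C1 + Integral(C2*airyai(-2*7^(2/3)*b/7) + C3*airybi(-2*7^(2/3)*b/7), b)


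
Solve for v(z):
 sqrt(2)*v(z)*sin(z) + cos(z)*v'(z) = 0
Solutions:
 v(z) = C1*cos(z)^(sqrt(2))


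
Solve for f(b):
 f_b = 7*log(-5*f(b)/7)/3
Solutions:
 -3*Integral(1/(log(-_y) - log(7) + log(5)), (_y, f(b)))/7 = C1 - b


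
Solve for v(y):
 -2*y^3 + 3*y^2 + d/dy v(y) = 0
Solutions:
 v(y) = C1 + y^4/2 - y^3


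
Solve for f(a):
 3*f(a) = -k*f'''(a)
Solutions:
 f(a) = C1*exp(3^(1/3)*a*(-1/k)^(1/3)) + C2*exp(a*(-1/k)^(1/3)*(-3^(1/3) + 3^(5/6)*I)/2) + C3*exp(-a*(-1/k)^(1/3)*(3^(1/3) + 3^(5/6)*I)/2)


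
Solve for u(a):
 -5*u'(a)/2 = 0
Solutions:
 u(a) = C1


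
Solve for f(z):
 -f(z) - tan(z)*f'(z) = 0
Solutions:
 f(z) = C1/sin(z)


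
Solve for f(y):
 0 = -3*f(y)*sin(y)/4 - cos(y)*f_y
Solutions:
 f(y) = C1*cos(y)^(3/4)


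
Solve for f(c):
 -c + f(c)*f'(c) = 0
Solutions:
 f(c) = -sqrt(C1 + c^2)
 f(c) = sqrt(C1 + c^2)


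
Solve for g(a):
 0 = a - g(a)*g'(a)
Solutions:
 g(a) = -sqrt(C1 + a^2)
 g(a) = sqrt(C1 + a^2)


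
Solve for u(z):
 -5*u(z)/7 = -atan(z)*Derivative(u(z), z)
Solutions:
 u(z) = C1*exp(5*Integral(1/atan(z), z)/7)


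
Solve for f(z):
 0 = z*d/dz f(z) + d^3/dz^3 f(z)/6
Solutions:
 f(z) = C1 + Integral(C2*airyai(-6^(1/3)*z) + C3*airybi(-6^(1/3)*z), z)


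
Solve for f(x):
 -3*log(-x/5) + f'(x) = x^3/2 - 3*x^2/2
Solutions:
 f(x) = C1 + x^4/8 - x^3/2 + 3*x*log(-x) + 3*x*(-log(5) - 1)


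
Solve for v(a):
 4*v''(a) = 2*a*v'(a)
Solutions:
 v(a) = C1 + C2*erfi(a/2)


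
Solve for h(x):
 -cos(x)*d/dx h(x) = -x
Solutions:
 h(x) = C1 + Integral(x/cos(x), x)


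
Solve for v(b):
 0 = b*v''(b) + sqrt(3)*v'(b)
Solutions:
 v(b) = C1 + C2*b^(1 - sqrt(3))


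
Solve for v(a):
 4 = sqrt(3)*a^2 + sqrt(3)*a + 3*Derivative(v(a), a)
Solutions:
 v(a) = C1 - sqrt(3)*a^3/9 - sqrt(3)*a^2/6 + 4*a/3


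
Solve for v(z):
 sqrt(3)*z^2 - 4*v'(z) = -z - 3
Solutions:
 v(z) = C1 + sqrt(3)*z^3/12 + z^2/8 + 3*z/4


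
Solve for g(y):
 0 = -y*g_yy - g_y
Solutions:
 g(y) = C1 + C2*log(y)


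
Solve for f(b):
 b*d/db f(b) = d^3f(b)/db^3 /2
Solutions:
 f(b) = C1 + Integral(C2*airyai(2^(1/3)*b) + C3*airybi(2^(1/3)*b), b)


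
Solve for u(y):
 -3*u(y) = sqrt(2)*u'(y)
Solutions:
 u(y) = C1*exp(-3*sqrt(2)*y/2)


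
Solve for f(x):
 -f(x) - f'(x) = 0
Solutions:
 f(x) = C1*exp(-x)


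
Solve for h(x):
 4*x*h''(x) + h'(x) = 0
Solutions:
 h(x) = C1 + C2*x^(3/4)


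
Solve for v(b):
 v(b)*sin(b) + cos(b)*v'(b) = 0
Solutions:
 v(b) = C1*cos(b)


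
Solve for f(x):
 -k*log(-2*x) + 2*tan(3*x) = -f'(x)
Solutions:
 f(x) = C1 + k*x*(log(-x) - 1) + k*x*log(2) + 2*log(cos(3*x))/3


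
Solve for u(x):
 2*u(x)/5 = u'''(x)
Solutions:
 u(x) = C3*exp(2^(1/3)*5^(2/3)*x/5) + (C1*sin(2^(1/3)*sqrt(3)*5^(2/3)*x/10) + C2*cos(2^(1/3)*sqrt(3)*5^(2/3)*x/10))*exp(-2^(1/3)*5^(2/3)*x/10)


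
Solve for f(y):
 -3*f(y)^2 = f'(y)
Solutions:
 f(y) = 1/(C1 + 3*y)


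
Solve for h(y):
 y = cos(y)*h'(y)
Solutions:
 h(y) = C1 + Integral(y/cos(y), y)


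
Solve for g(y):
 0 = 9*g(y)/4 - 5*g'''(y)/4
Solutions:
 g(y) = C3*exp(15^(2/3)*y/5) + (C1*sin(3*3^(1/6)*5^(2/3)*y/10) + C2*cos(3*3^(1/6)*5^(2/3)*y/10))*exp(-15^(2/3)*y/10)


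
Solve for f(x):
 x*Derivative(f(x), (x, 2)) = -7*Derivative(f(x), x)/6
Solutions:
 f(x) = C1 + C2/x^(1/6)


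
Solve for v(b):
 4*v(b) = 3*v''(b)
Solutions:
 v(b) = C1*exp(-2*sqrt(3)*b/3) + C2*exp(2*sqrt(3)*b/3)


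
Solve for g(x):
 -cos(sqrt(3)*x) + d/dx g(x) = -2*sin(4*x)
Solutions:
 g(x) = C1 + sqrt(3)*sin(sqrt(3)*x)/3 + cos(4*x)/2


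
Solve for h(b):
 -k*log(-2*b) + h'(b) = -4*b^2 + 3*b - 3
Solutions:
 h(b) = C1 - 4*b^3/3 + 3*b^2/2 + b*k*log(-b) + b*(-k + k*log(2) - 3)


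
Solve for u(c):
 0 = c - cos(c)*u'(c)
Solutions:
 u(c) = C1 + Integral(c/cos(c), c)


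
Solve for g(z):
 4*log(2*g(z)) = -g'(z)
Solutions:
 Integral(1/(log(_y) + log(2)), (_y, g(z)))/4 = C1 - z


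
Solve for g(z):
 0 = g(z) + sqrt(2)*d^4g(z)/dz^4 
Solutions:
 g(z) = (C1*sin(2^(3/8)*z/2) + C2*cos(2^(3/8)*z/2))*exp(-2^(3/8)*z/2) + (C3*sin(2^(3/8)*z/2) + C4*cos(2^(3/8)*z/2))*exp(2^(3/8)*z/2)


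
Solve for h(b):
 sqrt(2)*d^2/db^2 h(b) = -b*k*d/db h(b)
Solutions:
 h(b) = Piecewise((-2^(3/4)*sqrt(pi)*C1*erf(2^(1/4)*b*sqrt(k)/2)/(2*sqrt(k)) - C2, (k > 0) | (k < 0)), (-C1*b - C2, True))


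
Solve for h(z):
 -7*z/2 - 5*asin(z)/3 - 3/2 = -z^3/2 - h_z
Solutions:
 h(z) = C1 - z^4/8 + 7*z^2/4 + 5*z*asin(z)/3 + 3*z/2 + 5*sqrt(1 - z^2)/3


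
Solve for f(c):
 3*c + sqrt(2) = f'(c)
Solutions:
 f(c) = C1 + 3*c^2/2 + sqrt(2)*c


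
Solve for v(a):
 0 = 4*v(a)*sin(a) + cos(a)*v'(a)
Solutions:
 v(a) = C1*cos(a)^4


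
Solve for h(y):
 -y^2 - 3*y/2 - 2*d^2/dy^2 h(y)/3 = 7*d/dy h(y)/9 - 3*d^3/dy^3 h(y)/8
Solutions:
 h(y) = C1 + C2*exp(2*y*(4 - sqrt(58))/9) + C3*exp(2*y*(4 + sqrt(58))/9) - 3*y^3/7 + 27*y^2/196 - 2025*y/1372


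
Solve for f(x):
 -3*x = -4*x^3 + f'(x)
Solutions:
 f(x) = C1 + x^4 - 3*x^2/2


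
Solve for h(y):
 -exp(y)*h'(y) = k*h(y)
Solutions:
 h(y) = C1*exp(k*exp(-y))


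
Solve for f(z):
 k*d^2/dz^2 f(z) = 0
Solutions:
 f(z) = C1 + C2*z


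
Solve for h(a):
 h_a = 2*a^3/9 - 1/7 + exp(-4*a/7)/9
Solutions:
 h(a) = C1 + a^4/18 - a/7 - 7*exp(-4*a/7)/36


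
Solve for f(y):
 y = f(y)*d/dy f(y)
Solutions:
 f(y) = -sqrt(C1 + y^2)
 f(y) = sqrt(C1 + y^2)


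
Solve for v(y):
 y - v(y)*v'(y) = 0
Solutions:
 v(y) = -sqrt(C1 + y^2)
 v(y) = sqrt(C1 + y^2)


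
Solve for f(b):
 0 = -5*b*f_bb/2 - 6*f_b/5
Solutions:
 f(b) = C1 + C2*b^(13/25)


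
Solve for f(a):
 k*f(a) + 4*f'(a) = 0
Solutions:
 f(a) = C1*exp(-a*k/4)


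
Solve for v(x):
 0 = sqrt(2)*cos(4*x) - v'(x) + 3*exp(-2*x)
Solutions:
 v(x) = C1 + sqrt(2)*sin(4*x)/4 - 3*exp(-2*x)/2


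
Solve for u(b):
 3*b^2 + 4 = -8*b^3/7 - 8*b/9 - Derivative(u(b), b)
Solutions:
 u(b) = C1 - 2*b^4/7 - b^3 - 4*b^2/9 - 4*b


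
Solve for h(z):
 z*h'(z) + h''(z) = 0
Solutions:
 h(z) = C1 + C2*erf(sqrt(2)*z/2)


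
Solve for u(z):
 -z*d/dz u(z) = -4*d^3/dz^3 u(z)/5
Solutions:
 u(z) = C1 + Integral(C2*airyai(10^(1/3)*z/2) + C3*airybi(10^(1/3)*z/2), z)


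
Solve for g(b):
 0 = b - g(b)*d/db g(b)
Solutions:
 g(b) = -sqrt(C1 + b^2)
 g(b) = sqrt(C1 + b^2)


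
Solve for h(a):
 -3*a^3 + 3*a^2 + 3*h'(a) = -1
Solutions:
 h(a) = C1 + a^4/4 - a^3/3 - a/3


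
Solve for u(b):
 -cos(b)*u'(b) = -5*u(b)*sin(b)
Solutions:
 u(b) = C1/cos(b)^5


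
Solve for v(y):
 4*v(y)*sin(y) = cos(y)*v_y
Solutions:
 v(y) = C1/cos(y)^4


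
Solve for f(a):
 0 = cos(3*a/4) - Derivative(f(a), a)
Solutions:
 f(a) = C1 + 4*sin(3*a/4)/3


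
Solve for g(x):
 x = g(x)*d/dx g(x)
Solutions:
 g(x) = -sqrt(C1 + x^2)
 g(x) = sqrt(C1 + x^2)


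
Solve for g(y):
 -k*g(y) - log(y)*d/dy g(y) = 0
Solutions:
 g(y) = C1*exp(-k*li(y))


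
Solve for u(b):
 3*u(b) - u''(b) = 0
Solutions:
 u(b) = C1*exp(-sqrt(3)*b) + C2*exp(sqrt(3)*b)


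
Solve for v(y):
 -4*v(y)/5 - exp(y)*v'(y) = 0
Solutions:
 v(y) = C1*exp(4*exp(-y)/5)


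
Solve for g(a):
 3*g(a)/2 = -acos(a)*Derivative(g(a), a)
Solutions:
 g(a) = C1*exp(-3*Integral(1/acos(a), a)/2)


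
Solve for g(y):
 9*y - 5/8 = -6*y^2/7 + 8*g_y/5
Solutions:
 g(y) = C1 + 5*y^3/28 + 45*y^2/16 - 25*y/64


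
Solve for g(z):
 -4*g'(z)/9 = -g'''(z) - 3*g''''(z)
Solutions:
 g(z) = C1 + C2*exp(-z*((6*sqrt(78) + 53)^(-1/3) + 2 + (6*sqrt(78) + 53)^(1/3))/18)*sin(sqrt(3)*z*(-(6*sqrt(78) + 53)^(1/3) + (6*sqrt(78) + 53)^(-1/3))/18) + C3*exp(-z*((6*sqrt(78) + 53)^(-1/3) + 2 + (6*sqrt(78) + 53)^(1/3))/18)*cos(sqrt(3)*z*(-(6*sqrt(78) + 53)^(1/3) + (6*sqrt(78) + 53)^(-1/3))/18) + C4*exp(z*(-1 + (6*sqrt(78) + 53)^(-1/3) + (6*sqrt(78) + 53)^(1/3))/9)


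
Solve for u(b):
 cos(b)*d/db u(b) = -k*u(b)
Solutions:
 u(b) = C1*exp(k*(log(sin(b) - 1) - log(sin(b) + 1))/2)


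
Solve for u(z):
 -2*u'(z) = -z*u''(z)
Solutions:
 u(z) = C1 + C2*z^3


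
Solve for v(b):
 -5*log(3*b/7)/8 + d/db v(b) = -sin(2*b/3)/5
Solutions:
 v(b) = C1 + 5*b*log(b)/8 - 5*b*log(7)/8 - 5*b/8 + 5*b*log(3)/8 + 3*cos(2*b/3)/10


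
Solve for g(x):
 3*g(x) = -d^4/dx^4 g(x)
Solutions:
 g(x) = (C1*sin(sqrt(2)*3^(1/4)*x/2) + C2*cos(sqrt(2)*3^(1/4)*x/2))*exp(-sqrt(2)*3^(1/4)*x/2) + (C3*sin(sqrt(2)*3^(1/4)*x/2) + C4*cos(sqrt(2)*3^(1/4)*x/2))*exp(sqrt(2)*3^(1/4)*x/2)


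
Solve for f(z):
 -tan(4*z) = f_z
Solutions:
 f(z) = C1 + log(cos(4*z))/4


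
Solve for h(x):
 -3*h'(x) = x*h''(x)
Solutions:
 h(x) = C1 + C2/x^2


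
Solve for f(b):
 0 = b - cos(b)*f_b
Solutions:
 f(b) = C1 + Integral(b/cos(b), b)


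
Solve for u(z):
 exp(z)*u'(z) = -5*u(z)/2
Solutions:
 u(z) = C1*exp(5*exp(-z)/2)


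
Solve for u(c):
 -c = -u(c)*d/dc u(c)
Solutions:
 u(c) = -sqrt(C1 + c^2)
 u(c) = sqrt(C1 + c^2)


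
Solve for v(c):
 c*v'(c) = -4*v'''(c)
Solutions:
 v(c) = C1 + Integral(C2*airyai(-2^(1/3)*c/2) + C3*airybi(-2^(1/3)*c/2), c)


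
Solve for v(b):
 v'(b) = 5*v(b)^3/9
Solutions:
 v(b) = -3*sqrt(2)*sqrt(-1/(C1 + 5*b))/2
 v(b) = 3*sqrt(2)*sqrt(-1/(C1 + 5*b))/2


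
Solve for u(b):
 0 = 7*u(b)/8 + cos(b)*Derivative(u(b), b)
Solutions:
 u(b) = C1*(sin(b) - 1)^(7/16)/(sin(b) + 1)^(7/16)


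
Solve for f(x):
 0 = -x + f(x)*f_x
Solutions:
 f(x) = -sqrt(C1 + x^2)
 f(x) = sqrt(C1 + x^2)


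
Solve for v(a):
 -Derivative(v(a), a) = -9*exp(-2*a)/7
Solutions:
 v(a) = C1 - 9*exp(-2*a)/14


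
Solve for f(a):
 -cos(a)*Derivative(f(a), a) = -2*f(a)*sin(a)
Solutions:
 f(a) = C1/cos(a)^2


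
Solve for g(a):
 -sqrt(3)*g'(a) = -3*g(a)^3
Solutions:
 g(a) = -sqrt(2)*sqrt(-1/(C1 + sqrt(3)*a))/2
 g(a) = sqrt(2)*sqrt(-1/(C1 + sqrt(3)*a))/2


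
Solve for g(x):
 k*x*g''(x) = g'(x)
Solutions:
 g(x) = C1 + x^(((re(k) + 1)*re(k) + im(k)^2)/(re(k)^2 + im(k)^2))*(C2*sin(log(x)*Abs(im(k))/(re(k)^2 + im(k)^2)) + C3*cos(log(x)*im(k)/(re(k)^2 + im(k)^2)))


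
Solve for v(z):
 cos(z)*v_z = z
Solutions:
 v(z) = C1 + Integral(z/cos(z), z)


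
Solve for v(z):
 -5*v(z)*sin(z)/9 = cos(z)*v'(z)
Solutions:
 v(z) = C1*cos(z)^(5/9)


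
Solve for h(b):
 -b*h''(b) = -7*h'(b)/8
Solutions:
 h(b) = C1 + C2*b^(15/8)


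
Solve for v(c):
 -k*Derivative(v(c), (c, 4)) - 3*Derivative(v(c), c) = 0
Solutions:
 v(c) = C1 + C2*exp(3^(1/3)*c*(-1/k)^(1/3)) + C3*exp(c*(-1/k)^(1/3)*(-3^(1/3) + 3^(5/6)*I)/2) + C4*exp(-c*(-1/k)^(1/3)*(3^(1/3) + 3^(5/6)*I)/2)


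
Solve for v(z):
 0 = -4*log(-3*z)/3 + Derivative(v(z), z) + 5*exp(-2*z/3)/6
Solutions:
 v(z) = C1 + 4*z*log(-z)/3 + 4*z*(-1 + log(3))/3 + 5*exp(-2*z/3)/4


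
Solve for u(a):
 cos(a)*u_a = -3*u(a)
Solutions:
 u(a) = C1*(sin(a) - 1)^(3/2)/(sin(a) + 1)^(3/2)


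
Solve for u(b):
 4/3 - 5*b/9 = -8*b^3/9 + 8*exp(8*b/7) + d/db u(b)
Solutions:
 u(b) = C1 + 2*b^4/9 - 5*b^2/18 + 4*b/3 - 7*exp(8*b/7)


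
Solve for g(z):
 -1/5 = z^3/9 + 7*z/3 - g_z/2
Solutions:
 g(z) = C1 + z^4/18 + 7*z^2/3 + 2*z/5


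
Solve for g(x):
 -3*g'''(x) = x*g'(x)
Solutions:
 g(x) = C1 + Integral(C2*airyai(-3^(2/3)*x/3) + C3*airybi(-3^(2/3)*x/3), x)


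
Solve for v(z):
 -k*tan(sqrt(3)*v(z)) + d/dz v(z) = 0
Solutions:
 v(z) = sqrt(3)*(pi - asin(C1*exp(sqrt(3)*k*z)))/3
 v(z) = sqrt(3)*asin(C1*exp(sqrt(3)*k*z))/3


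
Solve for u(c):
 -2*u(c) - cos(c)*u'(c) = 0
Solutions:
 u(c) = C1*(sin(c) - 1)/(sin(c) + 1)


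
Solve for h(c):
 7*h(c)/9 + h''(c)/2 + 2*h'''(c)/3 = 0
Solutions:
 h(c) = C1*exp(c*(-6 + 3*3^(1/3)/(4*sqrt(826) + 115)^(1/3) + 3^(2/3)*(4*sqrt(826) + 115)^(1/3))/24)*sin(3^(1/6)*c*(-(4*sqrt(826) + 115)^(1/3) + 3^(2/3)/(4*sqrt(826) + 115)^(1/3))/8) + C2*exp(c*(-6 + 3*3^(1/3)/(4*sqrt(826) + 115)^(1/3) + 3^(2/3)*(4*sqrt(826) + 115)^(1/3))/24)*cos(3^(1/6)*c*(-(4*sqrt(826) + 115)^(1/3) + 3^(2/3)/(4*sqrt(826) + 115)^(1/3))/8) + C3*exp(-c*(3*3^(1/3)/(4*sqrt(826) + 115)^(1/3) + 3 + 3^(2/3)*(4*sqrt(826) + 115)^(1/3))/12)


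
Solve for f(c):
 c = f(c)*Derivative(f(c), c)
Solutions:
 f(c) = -sqrt(C1 + c^2)
 f(c) = sqrt(C1 + c^2)


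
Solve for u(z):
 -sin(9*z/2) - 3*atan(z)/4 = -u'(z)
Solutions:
 u(z) = C1 + 3*z*atan(z)/4 - 3*log(z^2 + 1)/8 - 2*cos(9*z/2)/9


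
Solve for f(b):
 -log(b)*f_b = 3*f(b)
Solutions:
 f(b) = C1*exp(-3*li(b))


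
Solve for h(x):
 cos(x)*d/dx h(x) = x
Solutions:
 h(x) = C1 + Integral(x/cos(x), x)


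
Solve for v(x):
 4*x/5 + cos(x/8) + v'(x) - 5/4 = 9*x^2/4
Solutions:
 v(x) = C1 + 3*x^3/4 - 2*x^2/5 + 5*x/4 - 8*sin(x/8)


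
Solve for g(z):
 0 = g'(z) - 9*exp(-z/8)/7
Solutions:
 g(z) = C1 - 72*exp(-z/8)/7


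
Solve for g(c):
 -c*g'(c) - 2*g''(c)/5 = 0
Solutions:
 g(c) = C1 + C2*erf(sqrt(5)*c/2)


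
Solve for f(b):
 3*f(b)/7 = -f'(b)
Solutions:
 f(b) = C1*exp(-3*b/7)


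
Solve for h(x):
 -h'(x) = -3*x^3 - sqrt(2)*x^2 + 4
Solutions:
 h(x) = C1 + 3*x^4/4 + sqrt(2)*x^3/3 - 4*x


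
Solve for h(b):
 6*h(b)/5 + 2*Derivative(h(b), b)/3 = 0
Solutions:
 h(b) = C1*exp(-9*b/5)


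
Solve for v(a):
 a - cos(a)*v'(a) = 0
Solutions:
 v(a) = C1 + Integral(a/cos(a), a)


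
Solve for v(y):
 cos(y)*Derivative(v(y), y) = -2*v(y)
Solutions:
 v(y) = C1*(sin(y) - 1)/(sin(y) + 1)


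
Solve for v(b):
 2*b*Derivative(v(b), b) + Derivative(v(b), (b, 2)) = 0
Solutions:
 v(b) = C1 + C2*erf(b)


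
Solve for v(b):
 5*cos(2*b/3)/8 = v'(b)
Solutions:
 v(b) = C1 + 15*sin(2*b/3)/16


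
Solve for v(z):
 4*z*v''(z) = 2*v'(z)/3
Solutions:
 v(z) = C1 + C2*z^(7/6)


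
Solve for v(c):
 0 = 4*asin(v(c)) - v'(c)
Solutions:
 Integral(1/asin(_y), (_y, v(c))) = C1 + 4*c


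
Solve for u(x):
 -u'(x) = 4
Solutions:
 u(x) = C1 - 4*x


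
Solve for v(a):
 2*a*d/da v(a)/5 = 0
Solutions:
 v(a) = C1


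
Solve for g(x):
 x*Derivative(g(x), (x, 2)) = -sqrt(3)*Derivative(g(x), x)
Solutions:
 g(x) = C1 + C2*x^(1 - sqrt(3))


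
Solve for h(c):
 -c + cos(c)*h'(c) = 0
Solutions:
 h(c) = C1 + Integral(c/cos(c), c)


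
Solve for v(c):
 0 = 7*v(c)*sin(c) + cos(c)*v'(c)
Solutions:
 v(c) = C1*cos(c)^7


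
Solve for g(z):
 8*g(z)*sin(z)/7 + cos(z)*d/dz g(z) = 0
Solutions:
 g(z) = C1*cos(z)^(8/7)


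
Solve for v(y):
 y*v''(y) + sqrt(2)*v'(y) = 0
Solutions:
 v(y) = C1 + C2*y^(1 - sqrt(2))


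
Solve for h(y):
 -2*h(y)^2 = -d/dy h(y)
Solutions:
 h(y) = -1/(C1 + 2*y)


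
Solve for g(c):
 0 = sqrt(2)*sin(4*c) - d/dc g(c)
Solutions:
 g(c) = C1 - sqrt(2)*cos(4*c)/4


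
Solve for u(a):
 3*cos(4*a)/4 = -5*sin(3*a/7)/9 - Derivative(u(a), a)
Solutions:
 u(a) = C1 - 3*sin(4*a)/16 + 35*cos(3*a/7)/27


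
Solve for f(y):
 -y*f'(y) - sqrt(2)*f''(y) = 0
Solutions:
 f(y) = C1 + C2*erf(2^(1/4)*y/2)


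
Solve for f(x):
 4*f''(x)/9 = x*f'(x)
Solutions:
 f(x) = C1 + C2*erfi(3*sqrt(2)*x/4)


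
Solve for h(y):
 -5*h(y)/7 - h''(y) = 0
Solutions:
 h(y) = C1*sin(sqrt(35)*y/7) + C2*cos(sqrt(35)*y/7)


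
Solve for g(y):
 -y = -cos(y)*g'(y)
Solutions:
 g(y) = C1 + Integral(y/cos(y), y)


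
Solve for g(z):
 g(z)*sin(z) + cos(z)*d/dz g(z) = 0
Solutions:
 g(z) = C1*cos(z)


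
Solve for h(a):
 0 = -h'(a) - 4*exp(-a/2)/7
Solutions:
 h(a) = C1 + 8*exp(-a/2)/7


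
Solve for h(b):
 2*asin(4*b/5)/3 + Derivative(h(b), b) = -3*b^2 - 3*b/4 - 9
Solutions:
 h(b) = C1 - b^3 - 3*b^2/8 - 2*b*asin(4*b/5)/3 - 9*b - sqrt(25 - 16*b^2)/6


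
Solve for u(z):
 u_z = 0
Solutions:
 u(z) = C1


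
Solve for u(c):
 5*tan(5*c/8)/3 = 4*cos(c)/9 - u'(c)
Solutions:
 u(c) = C1 + 8*log(cos(5*c/8))/3 + 4*sin(c)/9


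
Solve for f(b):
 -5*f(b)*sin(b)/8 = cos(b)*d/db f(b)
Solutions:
 f(b) = C1*cos(b)^(5/8)


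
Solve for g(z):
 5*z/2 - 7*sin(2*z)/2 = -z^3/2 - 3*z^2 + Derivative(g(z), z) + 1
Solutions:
 g(z) = C1 + z^4/8 + z^3 + 5*z^2/4 - z + 7*cos(2*z)/4


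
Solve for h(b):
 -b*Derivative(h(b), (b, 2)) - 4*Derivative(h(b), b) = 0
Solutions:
 h(b) = C1 + C2/b^3


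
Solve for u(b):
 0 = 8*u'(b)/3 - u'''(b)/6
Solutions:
 u(b) = C1 + C2*exp(-4*b) + C3*exp(4*b)


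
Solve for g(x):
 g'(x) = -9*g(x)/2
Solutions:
 g(x) = C1*exp(-9*x/2)


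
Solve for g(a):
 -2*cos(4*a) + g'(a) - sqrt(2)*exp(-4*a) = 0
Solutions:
 g(a) = C1 + sin(4*a)/2 - sqrt(2)*exp(-4*a)/4


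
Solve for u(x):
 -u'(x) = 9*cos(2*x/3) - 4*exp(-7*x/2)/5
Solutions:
 u(x) = C1 - 27*sin(2*x/3)/2 - 8*exp(-7*x/2)/35


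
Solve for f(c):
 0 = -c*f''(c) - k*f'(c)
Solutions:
 f(c) = C1 + c^(1 - re(k))*(C2*sin(log(c)*Abs(im(k))) + C3*cos(log(c)*im(k)))


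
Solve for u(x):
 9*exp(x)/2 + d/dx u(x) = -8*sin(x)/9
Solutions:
 u(x) = C1 - 9*exp(x)/2 + 8*cos(x)/9


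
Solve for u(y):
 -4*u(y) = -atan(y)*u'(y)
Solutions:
 u(y) = C1*exp(4*Integral(1/atan(y), y))


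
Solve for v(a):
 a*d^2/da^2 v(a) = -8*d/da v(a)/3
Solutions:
 v(a) = C1 + C2/a^(5/3)


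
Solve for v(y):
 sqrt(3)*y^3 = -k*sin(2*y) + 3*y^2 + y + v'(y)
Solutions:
 v(y) = C1 - k*cos(2*y)/2 + sqrt(3)*y^4/4 - y^3 - y^2/2


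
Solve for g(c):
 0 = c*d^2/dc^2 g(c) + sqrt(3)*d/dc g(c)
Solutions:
 g(c) = C1 + C2*c^(1 - sqrt(3))


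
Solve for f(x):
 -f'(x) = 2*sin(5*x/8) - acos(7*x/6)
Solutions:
 f(x) = C1 + x*acos(7*x/6) - sqrt(36 - 49*x^2)/7 + 16*cos(5*x/8)/5


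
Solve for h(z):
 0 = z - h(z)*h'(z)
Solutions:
 h(z) = -sqrt(C1 + z^2)
 h(z) = sqrt(C1 + z^2)


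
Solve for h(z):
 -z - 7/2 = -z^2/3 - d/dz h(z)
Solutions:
 h(z) = C1 - z^3/9 + z^2/2 + 7*z/2


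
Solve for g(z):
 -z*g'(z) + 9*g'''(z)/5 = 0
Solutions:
 g(z) = C1 + Integral(C2*airyai(15^(1/3)*z/3) + C3*airybi(15^(1/3)*z/3), z)


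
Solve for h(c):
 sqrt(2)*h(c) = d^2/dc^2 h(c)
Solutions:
 h(c) = C1*exp(-2^(1/4)*c) + C2*exp(2^(1/4)*c)


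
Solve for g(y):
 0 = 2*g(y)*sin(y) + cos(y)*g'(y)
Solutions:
 g(y) = C1*cos(y)^2


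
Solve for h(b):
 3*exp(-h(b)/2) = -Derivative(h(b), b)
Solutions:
 h(b) = 2*log(C1 - 3*b/2)


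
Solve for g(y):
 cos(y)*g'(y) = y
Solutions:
 g(y) = C1 + Integral(y/cos(y), y)


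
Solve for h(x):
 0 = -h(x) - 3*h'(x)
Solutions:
 h(x) = C1*exp(-x/3)


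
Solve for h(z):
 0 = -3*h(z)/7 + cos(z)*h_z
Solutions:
 h(z) = C1*(sin(z) + 1)^(3/14)/(sin(z) - 1)^(3/14)


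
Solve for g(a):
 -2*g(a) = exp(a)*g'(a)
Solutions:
 g(a) = C1*exp(2*exp(-a))


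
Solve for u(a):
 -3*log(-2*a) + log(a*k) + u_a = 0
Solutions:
 u(a) = C1 + a*(-log(-k) - 2 + 3*log(2)) + 2*a*log(-a)


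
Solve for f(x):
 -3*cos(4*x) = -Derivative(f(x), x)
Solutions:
 f(x) = C1 + 3*sin(4*x)/4


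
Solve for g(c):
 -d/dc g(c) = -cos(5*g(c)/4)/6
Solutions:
 -c/6 - 2*log(sin(5*g(c)/4) - 1)/5 + 2*log(sin(5*g(c)/4) + 1)/5 = C1


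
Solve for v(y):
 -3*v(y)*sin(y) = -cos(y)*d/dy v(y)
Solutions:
 v(y) = C1/cos(y)^3


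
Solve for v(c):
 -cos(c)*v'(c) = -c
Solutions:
 v(c) = C1 + Integral(c/cos(c), c)


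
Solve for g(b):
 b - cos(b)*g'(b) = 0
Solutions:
 g(b) = C1 + Integral(b/cos(b), b)


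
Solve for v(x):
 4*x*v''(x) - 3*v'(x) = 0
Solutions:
 v(x) = C1 + C2*x^(7/4)


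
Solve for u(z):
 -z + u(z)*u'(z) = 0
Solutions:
 u(z) = -sqrt(C1 + z^2)
 u(z) = sqrt(C1 + z^2)


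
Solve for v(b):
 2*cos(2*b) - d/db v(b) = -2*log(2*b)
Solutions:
 v(b) = C1 + 2*b*log(b) - 2*b + 2*b*log(2) + sin(2*b)


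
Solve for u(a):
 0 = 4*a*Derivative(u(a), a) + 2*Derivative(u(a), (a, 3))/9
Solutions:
 u(a) = C1 + Integral(C2*airyai(-18^(1/3)*a) + C3*airybi(-18^(1/3)*a), a)


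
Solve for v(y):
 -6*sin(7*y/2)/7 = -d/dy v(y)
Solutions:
 v(y) = C1 - 12*cos(7*y/2)/49


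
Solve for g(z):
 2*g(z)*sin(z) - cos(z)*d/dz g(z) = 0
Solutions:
 g(z) = C1/cos(z)^2


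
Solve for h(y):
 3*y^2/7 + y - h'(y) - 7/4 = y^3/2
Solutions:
 h(y) = C1 - y^4/8 + y^3/7 + y^2/2 - 7*y/4


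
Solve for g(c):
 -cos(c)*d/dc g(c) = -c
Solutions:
 g(c) = C1 + Integral(c/cos(c), c)


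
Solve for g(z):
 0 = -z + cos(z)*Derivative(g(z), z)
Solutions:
 g(z) = C1 + Integral(z/cos(z), z)


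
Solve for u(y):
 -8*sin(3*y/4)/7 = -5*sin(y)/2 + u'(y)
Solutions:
 u(y) = C1 + 32*cos(3*y/4)/21 - 5*cos(y)/2


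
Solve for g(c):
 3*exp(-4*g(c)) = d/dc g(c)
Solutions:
 g(c) = log(-I*(C1 + 12*c)^(1/4))
 g(c) = log(I*(C1 + 12*c)^(1/4))
 g(c) = log(-(C1 + 12*c)^(1/4))
 g(c) = log(C1 + 12*c)/4


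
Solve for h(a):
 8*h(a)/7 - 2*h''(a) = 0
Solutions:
 h(a) = C1*exp(-2*sqrt(7)*a/7) + C2*exp(2*sqrt(7)*a/7)


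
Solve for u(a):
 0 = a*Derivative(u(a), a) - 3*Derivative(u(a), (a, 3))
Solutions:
 u(a) = C1 + Integral(C2*airyai(3^(2/3)*a/3) + C3*airybi(3^(2/3)*a/3), a)


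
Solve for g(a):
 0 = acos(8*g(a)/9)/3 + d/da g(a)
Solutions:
 Integral(1/acos(8*_y/9), (_y, g(a))) = C1 - a/3


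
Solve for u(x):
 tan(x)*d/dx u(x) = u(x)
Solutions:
 u(x) = C1*sin(x)


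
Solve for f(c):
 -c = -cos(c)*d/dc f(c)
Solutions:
 f(c) = C1 + Integral(c/cos(c), c)


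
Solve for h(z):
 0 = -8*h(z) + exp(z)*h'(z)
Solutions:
 h(z) = C1*exp(-8*exp(-z))


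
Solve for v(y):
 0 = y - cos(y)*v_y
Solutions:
 v(y) = C1 + Integral(y/cos(y), y)


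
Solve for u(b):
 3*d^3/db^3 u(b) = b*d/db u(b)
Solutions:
 u(b) = C1 + Integral(C2*airyai(3^(2/3)*b/3) + C3*airybi(3^(2/3)*b/3), b)


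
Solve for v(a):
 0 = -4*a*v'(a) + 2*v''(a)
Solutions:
 v(a) = C1 + C2*erfi(a)


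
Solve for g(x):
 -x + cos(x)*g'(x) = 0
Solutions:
 g(x) = C1 + Integral(x/cos(x), x)


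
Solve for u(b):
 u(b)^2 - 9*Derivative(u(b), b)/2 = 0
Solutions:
 u(b) = -9/(C1 + 2*b)


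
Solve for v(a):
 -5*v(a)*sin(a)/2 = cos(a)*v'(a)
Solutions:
 v(a) = C1*cos(a)^(5/2)


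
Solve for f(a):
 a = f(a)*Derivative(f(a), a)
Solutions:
 f(a) = -sqrt(C1 + a^2)
 f(a) = sqrt(C1 + a^2)


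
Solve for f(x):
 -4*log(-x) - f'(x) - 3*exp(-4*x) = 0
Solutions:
 f(x) = C1 - 4*x*log(-x) + 4*x + 3*exp(-4*x)/4


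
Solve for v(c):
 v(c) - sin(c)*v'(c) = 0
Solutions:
 v(c) = C1*sqrt(cos(c) - 1)/sqrt(cos(c) + 1)


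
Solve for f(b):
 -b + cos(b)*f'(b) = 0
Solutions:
 f(b) = C1 + Integral(b/cos(b), b)


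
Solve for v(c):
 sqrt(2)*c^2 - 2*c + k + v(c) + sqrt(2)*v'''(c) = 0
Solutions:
 v(c) = C3*exp(-2^(5/6)*c/2) - sqrt(2)*c^2 + 2*c - k + (C1*sin(2^(5/6)*sqrt(3)*c/4) + C2*cos(2^(5/6)*sqrt(3)*c/4))*exp(2^(5/6)*c/4)


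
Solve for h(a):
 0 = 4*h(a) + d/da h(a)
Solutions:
 h(a) = C1*exp(-4*a)


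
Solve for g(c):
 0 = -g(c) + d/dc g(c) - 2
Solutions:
 g(c) = C1*exp(c) - 2


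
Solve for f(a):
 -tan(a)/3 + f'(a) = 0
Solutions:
 f(a) = C1 - log(cos(a))/3


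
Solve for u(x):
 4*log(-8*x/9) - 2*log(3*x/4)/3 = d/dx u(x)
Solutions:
 u(x) = C1 + 10*x*log(x)/3 + x*(-9*log(3) - 10/3 + log(6)/3 + 13*log(2) + 4*I*pi)


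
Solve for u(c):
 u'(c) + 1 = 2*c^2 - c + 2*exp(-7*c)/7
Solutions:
 u(c) = C1 + 2*c^3/3 - c^2/2 - c - 2*exp(-7*c)/49


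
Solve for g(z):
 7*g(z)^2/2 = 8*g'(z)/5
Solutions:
 g(z) = -16/(C1 + 35*z)


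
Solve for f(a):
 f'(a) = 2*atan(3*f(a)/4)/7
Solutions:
 Integral(1/atan(3*_y/4), (_y, f(a))) = C1 + 2*a/7


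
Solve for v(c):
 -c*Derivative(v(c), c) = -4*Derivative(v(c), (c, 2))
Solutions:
 v(c) = C1 + C2*erfi(sqrt(2)*c/4)


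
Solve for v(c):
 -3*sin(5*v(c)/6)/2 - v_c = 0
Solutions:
 3*c/2 + 3*log(cos(5*v(c)/6) - 1)/5 - 3*log(cos(5*v(c)/6) + 1)/5 = C1


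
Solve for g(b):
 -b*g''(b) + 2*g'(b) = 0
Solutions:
 g(b) = C1 + C2*b^3


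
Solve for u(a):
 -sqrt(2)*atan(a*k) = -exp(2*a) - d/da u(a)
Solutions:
 u(a) = C1 + sqrt(2)*Piecewise((a*atan(a*k) - log(a^2*k^2 + 1)/(2*k), Ne(k, 0)), (0, True)) - exp(2*a)/2


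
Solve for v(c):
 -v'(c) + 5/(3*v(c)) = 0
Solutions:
 v(c) = -sqrt(C1 + 30*c)/3
 v(c) = sqrt(C1 + 30*c)/3


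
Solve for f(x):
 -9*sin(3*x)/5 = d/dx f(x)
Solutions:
 f(x) = C1 + 3*cos(3*x)/5


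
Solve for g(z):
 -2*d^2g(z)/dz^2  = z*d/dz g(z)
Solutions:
 g(z) = C1 + C2*erf(z/2)


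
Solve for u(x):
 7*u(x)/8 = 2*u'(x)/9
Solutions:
 u(x) = C1*exp(63*x/16)


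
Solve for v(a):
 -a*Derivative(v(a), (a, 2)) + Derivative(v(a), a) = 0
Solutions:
 v(a) = C1 + C2*a^2


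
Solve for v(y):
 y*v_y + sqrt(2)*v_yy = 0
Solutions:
 v(y) = C1 + C2*erf(2^(1/4)*y/2)


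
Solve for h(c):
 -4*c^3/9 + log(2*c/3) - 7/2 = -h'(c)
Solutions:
 h(c) = C1 + c^4/9 - c*log(c) + c*log(3/2) + 9*c/2


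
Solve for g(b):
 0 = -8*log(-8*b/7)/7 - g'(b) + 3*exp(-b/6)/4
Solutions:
 g(b) = C1 - 8*b*log(-b)/7 + 8*b*(-3*log(2) + 1 + log(7))/7 - 9*exp(-b/6)/2


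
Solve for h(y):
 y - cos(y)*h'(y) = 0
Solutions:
 h(y) = C1 + Integral(y/cos(y), y)


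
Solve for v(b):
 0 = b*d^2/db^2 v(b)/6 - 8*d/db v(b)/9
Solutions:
 v(b) = C1 + C2*b^(19/3)


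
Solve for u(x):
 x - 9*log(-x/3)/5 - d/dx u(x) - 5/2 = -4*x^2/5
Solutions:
 u(x) = C1 + 4*x^3/15 + x^2/2 - 9*x*log(-x)/5 + x*(-7 + 18*log(3))/10


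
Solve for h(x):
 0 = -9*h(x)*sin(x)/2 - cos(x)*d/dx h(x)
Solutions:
 h(x) = C1*cos(x)^(9/2)


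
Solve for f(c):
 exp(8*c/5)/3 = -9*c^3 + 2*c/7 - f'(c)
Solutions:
 f(c) = C1 - 9*c^4/4 + c^2/7 - 5*exp(8*c/5)/24


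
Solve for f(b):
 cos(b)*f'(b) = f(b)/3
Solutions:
 f(b) = C1*(sin(b) + 1)^(1/6)/(sin(b) - 1)^(1/6)


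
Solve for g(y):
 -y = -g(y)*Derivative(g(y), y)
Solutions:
 g(y) = -sqrt(C1 + y^2)
 g(y) = sqrt(C1 + y^2)


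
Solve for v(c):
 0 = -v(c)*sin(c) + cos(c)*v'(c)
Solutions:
 v(c) = C1/cos(c)


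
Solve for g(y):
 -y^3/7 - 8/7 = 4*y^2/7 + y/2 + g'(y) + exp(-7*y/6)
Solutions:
 g(y) = C1 - y^4/28 - 4*y^3/21 - y^2/4 - 8*y/7 + 6*exp(-7*y/6)/7


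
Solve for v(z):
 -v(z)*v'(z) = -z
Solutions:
 v(z) = -sqrt(C1 + z^2)
 v(z) = sqrt(C1 + z^2)


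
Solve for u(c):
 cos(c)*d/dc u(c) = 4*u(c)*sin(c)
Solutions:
 u(c) = C1/cos(c)^4


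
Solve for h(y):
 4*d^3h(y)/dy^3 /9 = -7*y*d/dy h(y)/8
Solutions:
 h(y) = C1 + Integral(C2*airyai(-126^(1/3)*y/4) + C3*airybi(-126^(1/3)*y/4), y)


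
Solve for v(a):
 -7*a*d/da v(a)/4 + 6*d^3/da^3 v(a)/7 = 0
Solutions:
 v(a) = C1 + Integral(C2*airyai(21^(2/3)*a/6) + C3*airybi(21^(2/3)*a/6), a)


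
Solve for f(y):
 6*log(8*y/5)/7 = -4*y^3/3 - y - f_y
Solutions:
 f(y) = C1 - y^4/3 - y^2/2 - 6*y*log(y)/7 - 18*y*log(2)/7 + 6*y/7 + 6*y*log(5)/7


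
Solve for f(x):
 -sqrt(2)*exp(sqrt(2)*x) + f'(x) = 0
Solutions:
 f(x) = C1 + exp(sqrt(2)*x)


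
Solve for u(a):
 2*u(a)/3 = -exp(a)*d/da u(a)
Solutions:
 u(a) = C1*exp(2*exp(-a)/3)


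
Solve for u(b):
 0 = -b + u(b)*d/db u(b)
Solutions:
 u(b) = -sqrt(C1 + b^2)
 u(b) = sqrt(C1 + b^2)


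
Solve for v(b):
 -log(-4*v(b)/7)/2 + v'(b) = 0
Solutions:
 -2*Integral(1/(log(-_y) - log(7) + 2*log(2)), (_y, v(b))) = C1 - b


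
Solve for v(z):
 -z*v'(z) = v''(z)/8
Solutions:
 v(z) = C1 + C2*erf(2*z)


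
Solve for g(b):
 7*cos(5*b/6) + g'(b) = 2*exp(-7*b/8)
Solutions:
 g(b) = C1 - 42*sin(5*b/6)/5 - 16*exp(-7*b/8)/7


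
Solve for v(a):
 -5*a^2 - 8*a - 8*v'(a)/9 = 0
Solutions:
 v(a) = C1 - 15*a^3/8 - 9*a^2/2


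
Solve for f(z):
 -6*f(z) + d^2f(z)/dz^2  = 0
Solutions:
 f(z) = C1*exp(-sqrt(6)*z) + C2*exp(sqrt(6)*z)


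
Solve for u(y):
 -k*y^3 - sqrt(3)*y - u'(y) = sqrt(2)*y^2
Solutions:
 u(y) = C1 - k*y^4/4 - sqrt(2)*y^3/3 - sqrt(3)*y^2/2


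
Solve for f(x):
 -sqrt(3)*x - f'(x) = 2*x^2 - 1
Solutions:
 f(x) = C1 - 2*x^3/3 - sqrt(3)*x^2/2 + x


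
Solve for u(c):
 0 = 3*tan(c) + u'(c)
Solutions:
 u(c) = C1 + 3*log(cos(c))


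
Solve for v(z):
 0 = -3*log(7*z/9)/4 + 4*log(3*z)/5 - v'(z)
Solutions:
 v(z) = C1 + z*log(z)/20 - 3*z*log(7)/4 - z/20 + 23*z*log(3)/10


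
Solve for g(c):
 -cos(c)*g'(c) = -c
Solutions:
 g(c) = C1 + Integral(c/cos(c), c)


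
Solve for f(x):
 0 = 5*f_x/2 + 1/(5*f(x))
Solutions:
 f(x) = -sqrt(C1 - 4*x)/5
 f(x) = sqrt(C1 - 4*x)/5


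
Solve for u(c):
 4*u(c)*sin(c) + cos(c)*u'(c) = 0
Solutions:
 u(c) = C1*cos(c)^4


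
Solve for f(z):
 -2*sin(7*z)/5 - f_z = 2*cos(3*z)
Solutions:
 f(z) = C1 - 2*sin(3*z)/3 + 2*cos(7*z)/35


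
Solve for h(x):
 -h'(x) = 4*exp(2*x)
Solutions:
 h(x) = C1 - 2*exp(2*x)


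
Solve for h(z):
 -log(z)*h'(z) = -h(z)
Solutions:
 h(z) = C1*exp(li(z))


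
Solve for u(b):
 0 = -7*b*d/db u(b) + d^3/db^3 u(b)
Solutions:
 u(b) = C1 + Integral(C2*airyai(7^(1/3)*b) + C3*airybi(7^(1/3)*b), b)


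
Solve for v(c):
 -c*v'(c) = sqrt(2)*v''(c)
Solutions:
 v(c) = C1 + C2*erf(2^(1/4)*c/2)
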